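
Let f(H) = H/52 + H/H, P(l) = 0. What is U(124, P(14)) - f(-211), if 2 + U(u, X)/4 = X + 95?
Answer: 19503/52 ≈ 375.06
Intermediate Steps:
f(H) = 1 + H/52 (f(H) = H*(1/52) + 1 = H/52 + 1 = 1 + H/52)
U(u, X) = 372 + 4*X (U(u, X) = -8 + 4*(X + 95) = -8 + 4*(95 + X) = -8 + (380 + 4*X) = 372 + 4*X)
U(124, P(14)) - f(-211) = (372 + 4*0) - (1 + (1/52)*(-211)) = (372 + 0) - (1 - 211/52) = 372 - 1*(-159/52) = 372 + 159/52 = 19503/52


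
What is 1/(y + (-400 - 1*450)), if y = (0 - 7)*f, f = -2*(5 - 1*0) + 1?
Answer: -1/787 ≈ -0.0012706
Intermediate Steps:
f = -9 (f = -2*(5 + 0) + 1 = -2*5 + 1 = -10 + 1 = -9)
y = 63 (y = (0 - 7)*(-9) = -7*(-9) = 63)
1/(y + (-400 - 1*450)) = 1/(63 + (-400 - 1*450)) = 1/(63 + (-400 - 450)) = 1/(63 - 850) = 1/(-787) = -1/787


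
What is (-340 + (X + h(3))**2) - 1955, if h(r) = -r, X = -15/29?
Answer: -1919691/841 ≈ -2282.6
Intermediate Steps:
X = -15/29 (X = -15*1/29 = -15/29 ≈ -0.51724)
(-340 + (X + h(3))**2) - 1955 = (-340 + (-15/29 - 1*3)**2) - 1955 = (-340 + (-15/29 - 3)**2) - 1955 = (-340 + (-102/29)**2) - 1955 = (-340 + 10404/841) - 1955 = -275536/841 - 1955 = -1919691/841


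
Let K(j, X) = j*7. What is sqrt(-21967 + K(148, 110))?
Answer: I*sqrt(20931) ≈ 144.68*I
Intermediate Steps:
K(j, X) = 7*j
sqrt(-21967 + K(148, 110)) = sqrt(-21967 + 7*148) = sqrt(-21967 + 1036) = sqrt(-20931) = I*sqrt(20931)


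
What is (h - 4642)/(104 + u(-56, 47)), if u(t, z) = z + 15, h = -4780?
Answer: -4711/83 ≈ -56.759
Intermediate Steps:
u(t, z) = 15 + z
(h - 4642)/(104 + u(-56, 47)) = (-4780 - 4642)/(104 + (15 + 47)) = -9422/(104 + 62) = -9422/166 = -9422*1/166 = -4711/83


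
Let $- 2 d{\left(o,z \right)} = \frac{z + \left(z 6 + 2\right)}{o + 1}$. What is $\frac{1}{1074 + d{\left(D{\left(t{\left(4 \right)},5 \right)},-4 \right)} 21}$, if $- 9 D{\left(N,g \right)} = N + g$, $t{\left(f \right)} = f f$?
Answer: $\frac{4}{3477} \approx 0.0011504$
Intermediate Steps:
$t{\left(f \right)} = f^{2}$
$D{\left(N,g \right)} = - \frac{N}{9} - \frac{g}{9}$ ($D{\left(N,g \right)} = - \frac{N + g}{9} = - \frac{N}{9} - \frac{g}{9}$)
$d{\left(o,z \right)} = - \frac{2 + 7 z}{2 \left(1 + o\right)}$ ($d{\left(o,z \right)} = - \frac{\left(z + \left(z 6 + 2\right)\right) \frac{1}{o + 1}}{2} = - \frac{\left(z + \left(6 z + 2\right)\right) \frac{1}{1 + o}}{2} = - \frac{\left(z + \left(2 + 6 z\right)\right) \frac{1}{1 + o}}{2} = - \frac{\left(2 + 7 z\right) \frac{1}{1 + o}}{2} = - \frac{\frac{1}{1 + o} \left(2 + 7 z\right)}{2} = - \frac{2 + 7 z}{2 \left(1 + o\right)}$)
$\frac{1}{1074 + d{\left(D{\left(t{\left(4 \right)},5 \right)},-4 \right)} 21} = \frac{1}{1074 + \frac{-2 - -28}{2 \left(1 - \left(\frac{5}{9} + \frac{4^{2}}{9}\right)\right)} 21} = \frac{1}{1074 + \frac{-2 + 28}{2 \left(1 - \frac{7}{3}\right)} 21} = \frac{1}{1074 + \frac{1}{2} \frac{1}{1 - \frac{7}{3}} \cdot 26 \cdot 21} = \frac{1}{1074 + \frac{1}{2} \frac{1}{- \frac{4}{3}} \cdot 26 \cdot 21} = \frac{1}{1074 + \frac{1}{2} \left(- \frac{3}{4}\right) 26 \cdot 21} = \frac{1}{1074 - \frac{819}{4}} = \frac{1}{\frac{3477}{4}} = \frac{4}{3477}$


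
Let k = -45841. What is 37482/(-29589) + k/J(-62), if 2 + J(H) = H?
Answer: 451330167/631232 ≈ 715.00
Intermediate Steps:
J(H) = -2 + H
37482/(-29589) + k/J(-62) = 37482/(-29589) - 45841/(-2 - 62) = 37482*(-1/29589) - 45841/(-64) = -12494/9863 - 45841*(-1/64) = -12494/9863 + 45841/64 = 451330167/631232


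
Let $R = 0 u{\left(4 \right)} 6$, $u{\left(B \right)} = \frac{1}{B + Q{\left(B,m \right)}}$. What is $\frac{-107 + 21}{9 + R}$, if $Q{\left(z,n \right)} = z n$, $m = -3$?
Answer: $- \frac{86}{9} \approx -9.5556$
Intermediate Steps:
$Q{\left(z,n \right)} = n z$
$u{\left(B \right)} = - \frac{1}{2 B}$ ($u{\left(B \right)} = \frac{1}{B - 3 B} = \frac{1}{\left(-2\right) B} = - \frac{1}{2 B}$)
$R = 0$ ($R = 0 \left(- \frac{1}{2 \cdot 4}\right) 6 = 0 \left(\left(- \frac{1}{2}\right) \frac{1}{4}\right) 6 = 0 \left(- \frac{1}{8}\right) 6 = 0 \cdot 6 = 0$)
$\frac{-107 + 21}{9 + R} = \frac{-107 + 21}{9 + 0} = - \frac{86}{9}$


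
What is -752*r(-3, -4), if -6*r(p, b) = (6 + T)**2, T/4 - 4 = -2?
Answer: 73696/3 ≈ 24565.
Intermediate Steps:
T = 8 (T = 16 + 4*(-2) = 16 - 8 = 8)
r(p, b) = -98/3 (r(p, b) = -(6 + 8)**2/6 = -1/6*14**2 = -1/6*196 = -98/3)
-752*r(-3, -4) = -752*(-98/3) = 73696/3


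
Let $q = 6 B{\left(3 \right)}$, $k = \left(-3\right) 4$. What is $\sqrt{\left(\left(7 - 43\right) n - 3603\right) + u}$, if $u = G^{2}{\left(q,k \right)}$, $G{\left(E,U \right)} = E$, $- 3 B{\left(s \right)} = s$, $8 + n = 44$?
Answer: $i \sqrt{4863} \approx 69.735 i$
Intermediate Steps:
$n = 36$ ($n = -8 + 44 = 36$)
$B{\left(s \right)} = - \frac{s}{3}$
$k = -12$
$q = -6$ ($q = 6 \left(\left(- \frac{1}{3}\right) 3\right) = 6 \left(-1\right) = -6$)
$u = 36$ ($u = \left(-6\right)^{2} = 36$)
$\sqrt{\left(\left(7 - 43\right) n - 3603\right) + u} = \sqrt{\left(\left(7 - 43\right) 36 - 3603\right) + 36} = \sqrt{\left(\left(-36\right) 36 - 3603\right) + 36} = \sqrt{\left(-1296 - 3603\right) + 36} = \sqrt{-4899 + 36} = \sqrt{-4863} = i \sqrt{4863}$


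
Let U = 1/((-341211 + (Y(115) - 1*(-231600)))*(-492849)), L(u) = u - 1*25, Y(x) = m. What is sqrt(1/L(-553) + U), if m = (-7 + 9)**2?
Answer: I*sqrt(648472887538695004310)/612223270554 ≈ 0.041595*I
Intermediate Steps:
m = 4 (m = 2**2 = 4)
Y(x) = 4
L(u) = -25 + u (L(u) = u - 25 = -25 + u)
U = 1/54019700343 (U = 1/((-341211 + (4 - 1*(-231600)))*(-492849)) = -1/492849/(-341211 + (4 + 231600)) = -1/492849/(-341211 + 231604) = -1/492849/(-109607) = -1/109607*(-1/492849) = 1/54019700343 ≈ 1.8512e-11)
sqrt(1/L(-553) + U) = sqrt(1/(-25 - 553) + 1/54019700343) = sqrt(1/(-578) + 1/54019700343) = sqrt(-1/578 + 1/54019700343) = sqrt(-54019699765/31223386798254) = I*sqrt(648472887538695004310)/612223270554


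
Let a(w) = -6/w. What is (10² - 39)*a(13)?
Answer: -366/13 ≈ -28.154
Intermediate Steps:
(10² - 39)*a(13) = (10² - 39)*(-6/13) = (100 - 39)*(-6*1/13) = 61*(-6/13) = -366/13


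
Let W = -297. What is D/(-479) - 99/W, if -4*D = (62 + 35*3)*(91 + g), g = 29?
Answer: 15509/1437 ≈ 10.793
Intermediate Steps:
D = -5010 (D = -(62 + 35*3)*(91 + 29)/4 = -(62 + 105)*120/4 = -167*120/4 = -1/4*20040 = -5010)
D/(-479) - 99/W = -5010/(-479) - 99/(-297) = -5010*(-1/479) - 99*(-1/297) = 5010/479 + 1/3 = 15509/1437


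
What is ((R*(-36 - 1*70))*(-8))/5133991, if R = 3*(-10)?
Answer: -25440/5133991 ≈ -0.0049552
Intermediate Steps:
R = -30
((R*(-36 - 1*70))*(-8))/5133991 = (-30*(-36 - 1*70)*(-8))/5133991 = (-30*(-36 - 70)*(-8))*(1/5133991) = (-30*(-106)*(-8))*(1/5133991) = (3180*(-8))*(1/5133991) = -25440*1/5133991 = -25440/5133991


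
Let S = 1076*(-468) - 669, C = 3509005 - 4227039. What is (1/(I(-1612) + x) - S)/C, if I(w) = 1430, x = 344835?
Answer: -87299812403/124315021505 ≈ -0.70225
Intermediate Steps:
C = -718034
S = -504237 (S = -503568 - 669 = -504237)
(1/(I(-1612) + x) - S)/C = (1/(1430 + 344835) - 1*(-504237))/(-718034) = (1/346265 + 504237)*(-1/718034) = (174599624806/346265)*(-1/718034) = -87299812403/124315021505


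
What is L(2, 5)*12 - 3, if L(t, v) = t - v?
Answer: -39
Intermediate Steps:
L(2, 5)*12 - 3 = (2 - 1*5)*12 - 3 = (2 - 5)*12 - 3 = -3*12 - 3 = -36 - 3 = -39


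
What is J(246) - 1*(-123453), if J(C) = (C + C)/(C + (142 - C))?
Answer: 8765409/71 ≈ 1.2346e+5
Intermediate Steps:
J(C) = C/71 (J(C) = (2*C)/142 = (2*C)*(1/142) = C/71)
J(246) - 1*(-123453) = (1/71)*246 - 1*(-123453) = 246/71 + 123453 = 8765409/71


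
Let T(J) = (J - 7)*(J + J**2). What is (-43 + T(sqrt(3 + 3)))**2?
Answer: 6247 + 158*sqrt(6) ≈ 6634.0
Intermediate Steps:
T(J) = (-7 + J)*(J + J**2)
(-43 + T(sqrt(3 + 3)))**2 = (-43 + sqrt(3 + 3)*(-7 + (sqrt(3 + 3))**2 - 6*sqrt(3 + 3)))**2 = (-43 + sqrt(6)*(-7 + (sqrt(6))**2 - 6*sqrt(6)))**2 = (-43 + sqrt(6)*(-7 + 6 - 6*sqrt(6)))**2 = (-43 + sqrt(6)*(-1 - 6*sqrt(6)))**2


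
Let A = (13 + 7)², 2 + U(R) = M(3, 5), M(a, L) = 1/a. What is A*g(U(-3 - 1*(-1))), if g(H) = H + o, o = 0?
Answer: -2000/3 ≈ -666.67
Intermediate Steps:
U(R) = -5/3 (U(R) = -2 + 1/3 = -2 + ⅓ = -5/3)
A = 400 (A = 20² = 400)
g(H) = H (g(H) = H + 0 = H)
A*g(U(-3 - 1*(-1))) = 400*(-5/3) = -2000/3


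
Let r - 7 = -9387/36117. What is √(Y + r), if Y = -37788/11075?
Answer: 2*√65738574962301/8888795 ≈ 1.8243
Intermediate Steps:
Y = -37788/11075 (Y = -37788*1/11075 = -37788/11075 ≈ -3.4120)
r = 27048/4013 (r = 7 - 9387/36117 = 7 - 9387*1/36117 = 7 - 1043/4013 = 27048/4013 ≈ 6.7401)
√(Y + r) = √(-37788/11075 + 27048/4013) = √(147913356/44443975) = 2*√65738574962301/8888795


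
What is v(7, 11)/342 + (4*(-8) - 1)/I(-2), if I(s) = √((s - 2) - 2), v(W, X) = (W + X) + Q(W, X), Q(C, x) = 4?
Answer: 11/171 + 11*I*√6/2 ≈ 0.064327 + 13.472*I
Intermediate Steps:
v(W, X) = 4 + W + X (v(W, X) = (W + X) + 4 = 4 + W + X)
I(s) = √(-4 + s) (I(s) = √((-2 + s) - 2) = √(-4 + s))
v(7, 11)/342 + (4*(-8) - 1)/I(-2) = (4 + 7 + 11)/342 + (4*(-8) - 1)/(√(-4 - 2)) = 22*(1/342) + (-32 - 1)/(√(-6)) = 11/171 - 33*(-I*√6/6) = 11/171 - (-11)*I*√6/2 = 11/171 + 11*I*√6/2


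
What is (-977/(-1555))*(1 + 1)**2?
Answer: 3908/1555 ≈ 2.5132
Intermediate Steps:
(-977/(-1555))*(1 + 1)**2 = -977*(-1/1555)*2**2 = (977/1555)*4 = 3908/1555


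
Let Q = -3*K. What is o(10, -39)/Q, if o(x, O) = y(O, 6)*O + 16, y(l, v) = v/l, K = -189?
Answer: 22/567 ≈ 0.038801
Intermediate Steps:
Q = 567 (Q = -3*(-189) = 567)
o(x, O) = 22 (o(x, O) = (6/O)*O + 16 = 6 + 16 = 22)
o(10, -39)/Q = 22/567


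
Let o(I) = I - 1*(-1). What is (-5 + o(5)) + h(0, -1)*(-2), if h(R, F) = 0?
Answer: 1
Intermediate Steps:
o(I) = 1 + I (o(I) = I + 1 = 1 + I)
(-5 + o(5)) + h(0, -1)*(-2) = (-5 + (1 + 5)) + 0*(-2) = (-5 + 6) + 0 = 1 + 0 = 1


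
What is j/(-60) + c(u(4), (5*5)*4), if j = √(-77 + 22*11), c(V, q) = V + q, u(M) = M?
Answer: 104 - √165/60 ≈ 103.79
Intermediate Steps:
j = √165 (j = √(-77 + 242) = √165 ≈ 12.845)
j/(-60) + c(u(4), (5*5)*4) = √165/(-60) + (4 + (5*5)*4) = √165*(-1/60) + (4 + 25*4) = -√165/60 + (4 + 100) = -√165/60 + 104 = 104 - √165/60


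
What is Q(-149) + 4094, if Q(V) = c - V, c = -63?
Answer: 4180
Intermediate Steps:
Q(V) = -63 - V
Q(-149) + 4094 = (-63 - 1*(-149)) + 4094 = (-63 + 149) + 4094 = 86 + 4094 = 4180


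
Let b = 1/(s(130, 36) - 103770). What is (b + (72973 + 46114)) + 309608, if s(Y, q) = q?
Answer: 44470247129/103734 ≈ 4.2870e+5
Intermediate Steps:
b = -1/103734 (b = 1/(36 - 103770) = 1/(-103734) = -1/103734 ≈ -9.6400e-6)
(b + (72973 + 46114)) + 309608 = (-1/103734 + (72973 + 46114)) + 309608 = (-1/103734 + 119087) + 309608 = 12353370857/103734 + 309608 = 44470247129/103734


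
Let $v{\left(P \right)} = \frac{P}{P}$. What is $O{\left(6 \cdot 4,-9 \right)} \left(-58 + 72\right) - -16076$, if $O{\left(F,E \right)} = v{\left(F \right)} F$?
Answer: $16412$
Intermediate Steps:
$v{\left(P \right)} = 1$
$O{\left(F,E \right)} = F$ ($O{\left(F,E \right)} = 1 F = F$)
$O{\left(6 \cdot 4,-9 \right)} \left(-58 + 72\right) - -16076 = 6 \cdot 4 \left(-58 + 72\right) - -16076 = 24 \cdot 14 + 16076 = 336 + 16076 = 16412$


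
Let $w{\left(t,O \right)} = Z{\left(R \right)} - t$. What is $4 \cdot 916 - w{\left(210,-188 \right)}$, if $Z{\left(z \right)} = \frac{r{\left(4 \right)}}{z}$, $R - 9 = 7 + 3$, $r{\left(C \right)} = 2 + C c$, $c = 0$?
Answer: $\frac{73604}{19} \approx 3873.9$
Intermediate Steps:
$r{\left(C \right)} = 2$ ($r{\left(C \right)} = 2 + C 0 = 2 + 0 = 2$)
$R = 19$ ($R = 9 + \left(7 + 3\right) = 9 + 10 = 19$)
$Z{\left(z \right)} = \frac{2}{z}$
$w{\left(t,O \right)} = \frac{2}{19} - t$
$4 \cdot 916 - w{\left(210,-188 \right)} = 4 \cdot 916 - \left(\frac{2}{19} - 210\right) = 3664 - \left(\frac{2}{19} - 210\right) = 3664 - - \frac{3988}{19} = 3664 + \frac{3988}{19} = \frac{73604}{19}$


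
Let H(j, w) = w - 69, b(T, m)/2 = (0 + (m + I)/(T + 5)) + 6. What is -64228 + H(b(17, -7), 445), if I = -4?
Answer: -63852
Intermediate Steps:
b(T, m) = 12 + 2*(-4 + m)/(5 + T) (b(T, m) = 2*((0 + (m - 4)/(T + 5)) + 6) = 2*((0 + (-4 + m)/(5 + T)) + 6) = 2*((-4 + m)/(5 + T) + 6) = 2*(6 + (-4 + m)/(5 + T)) = 12 + 2*(-4 + m)/(5 + T))
H(j, w) = -69 + w
-64228 + H(b(17, -7), 445) = -64228 + (-69 + 445) = -64228 + 376 = -63852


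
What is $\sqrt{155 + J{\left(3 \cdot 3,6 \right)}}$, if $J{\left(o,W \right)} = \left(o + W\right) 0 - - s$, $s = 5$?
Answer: $4 \sqrt{10} \approx 12.649$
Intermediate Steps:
$J{\left(o,W \right)} = 5$ ($J{\left(o,W \right)} = \left(o + W\right) 0 - \left(-1\right) 5 = \left(W + o\right) 0 - -5 = 0 + 5 = 5$)
$\sqrt{155 + J{\left(3 \cdot 3,6 \right)}} = \sqrt{155 + 5} = \sqrt{160} = 4 \sqrt{10}$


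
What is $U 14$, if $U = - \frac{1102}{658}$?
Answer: $- \frac{1102}{47} \approx -23.447$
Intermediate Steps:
$U = - \frac{551}{329}$ ($U = \left(-1102\right) \frac{1}{658} = - \frac{551}{329} \approx -1.6748$)
$U 14 = \left(- \frac{551}{329}\right) 14 = - \frac{1102}{47}$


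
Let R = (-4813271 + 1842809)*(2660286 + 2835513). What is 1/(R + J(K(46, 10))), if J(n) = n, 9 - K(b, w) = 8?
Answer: -1/16325062089137 ≈ -6.1255e-14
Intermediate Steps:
K(b, w) = 1 (K(b, w) = 9 - 1*8 = 9 - 8 = 1)
R = -16325062089138 (R = -2970462*5495799 = -16325062089138)
1/(R + J(K(46, 10))) = 1/(-16325062089138 + 1) = 1/(-16325062089137) = -1/16325062089137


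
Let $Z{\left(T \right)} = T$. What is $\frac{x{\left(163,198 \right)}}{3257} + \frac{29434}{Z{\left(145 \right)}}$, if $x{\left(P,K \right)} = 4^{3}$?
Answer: $\frac{95875818}{472265} \approx 203.01$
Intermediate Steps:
$x{\left(P,K \right)} = 64$
$\frac{x{\left(163,198 \right)}}{3257} + \frac{29434}{Z{\left(145 \right)}} = \frac{64}{3257} + \frac{29434}{145} = \frac{95875818}{472265}$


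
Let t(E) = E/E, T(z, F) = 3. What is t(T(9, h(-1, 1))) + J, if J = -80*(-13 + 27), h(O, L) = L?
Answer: -1119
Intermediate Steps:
t(E) = 1
J = -1120 (J = -80*14 = -1120)
t(T(9, h(-1, 1))) + J = 1 - 1120 = -1119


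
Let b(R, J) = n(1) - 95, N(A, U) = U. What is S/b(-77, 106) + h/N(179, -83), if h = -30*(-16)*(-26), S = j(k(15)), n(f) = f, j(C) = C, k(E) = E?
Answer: 1171875/7802 ≈ 150.20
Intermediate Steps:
S = 15
b(R, J) = -94 (b(R, J) = 1 - 95 = -94)
h = -12480 (h = 480*(-26) = -12480)
S/b(-77, 106) + h/N(179, -83) = 15/(-94) - 12480/(-83) = 15*(-1/94) - 12480*(-1/83) = -15/94 + 12480/83 = 1171875/7802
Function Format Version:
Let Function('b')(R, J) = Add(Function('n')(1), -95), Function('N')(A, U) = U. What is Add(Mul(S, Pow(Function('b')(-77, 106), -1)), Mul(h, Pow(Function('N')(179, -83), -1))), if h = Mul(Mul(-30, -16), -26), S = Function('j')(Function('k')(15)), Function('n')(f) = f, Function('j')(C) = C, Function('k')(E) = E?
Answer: Rational(1171875, 7802) ≈ 150.20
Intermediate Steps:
S = 15
Function('b')(R, J) = -94 (Function('b')(R, J) = Add(1, -95) = -94)
h = -12480 (h = Mul(480, -26) = -12480)
Add(Mul(S, Pow(Function('b')(-77, 106), -1)), Mul(h, Pow(Function('N')(179, -83), -1))) = Add(Mul(15, Pow(-94, -1)), Mul(-12480, Pow(-83, -1))) = Add(Mul(15, Rational(-1, 94)), Mul(-12480, Rational(-1, 83))) = Add(Rational(-15, 94), Rational(12480, 83)) = Rational(1171875, 7802)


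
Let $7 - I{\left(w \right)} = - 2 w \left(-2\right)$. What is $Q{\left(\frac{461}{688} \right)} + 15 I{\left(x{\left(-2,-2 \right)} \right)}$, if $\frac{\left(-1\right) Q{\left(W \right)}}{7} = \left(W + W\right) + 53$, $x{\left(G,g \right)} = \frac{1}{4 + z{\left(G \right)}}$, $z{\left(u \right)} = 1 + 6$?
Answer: $- \frac{1062681}{3784} \approx -280.84$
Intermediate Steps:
$z{\left(u \right)} = 7$
$x{\left(G,g \right)} = \frac{1}{11}$ ($x{\left(G,g \right)} = \frac{1}{4 + 7} = \frac{1}{11}$)
$I{\left(w \right)} = 7 - 4 w$ ($I{\left(w \right)} = 7 - - 2 w \left(-2\right) = 7 - 4 w$)
$Q{\left(W \right)} = -371 - 14 W$ ($Q{\left(W \right)} = - 7 \left(\left(W + W\right) + 53\right) = - 7 \left(2 W + 53\right) = - 7 \left(53 + 2 W\right) = -371 - 14 W$)
$Q{\left(\frac{461}{688} \right)} + 15 I{\left(x{\left(-2,-2 \right)} \right)} = \left(-371 - 14 \cdot \frac{461}{688}\right) + 15 \left(7 - \frac{4}{11}\right) = \left(-371 - 14 \cdot 461 \cdot \frac{1}{688}\right) + 15 \left(7 - \frac{4}{11}\right) = \left(-371 - \frac{3227}{344}\right) + 15 \cdot \frac{73}{11} = \left(-371 - \frac{3227}{344}\right) + \frac{1095}{11} = - \frac{130851}{344} + \frac{1095}{11} = - \frac{1062681}{3784}$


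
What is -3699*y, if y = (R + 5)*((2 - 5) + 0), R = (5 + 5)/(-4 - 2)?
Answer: 36990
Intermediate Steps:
R = -5/3 (R = 10/(-6) = 10*(-⅙) = -5/3 ≈ -1.6667)
y = -10 (y = (-5/3 + 5)*((2 - 5) + 0) = 10*(-3 + 0)/3 = (10/3)*(-3) = -10)
-3699*y = -3699*(-10) = 36990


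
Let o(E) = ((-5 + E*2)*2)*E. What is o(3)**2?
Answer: 36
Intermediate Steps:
o(E) = E*(-10 + 4*E) (o(E) = ((-5 + 2*E)*2)*E = (-10 + 4*E)*E = E*(-10 + 4*E))
o(3)**2 = (2*3*(-5 + 2*3))**2 = (2*3*(-5 + 6))**2 = (2*3*1)**2 = 6**2 = 36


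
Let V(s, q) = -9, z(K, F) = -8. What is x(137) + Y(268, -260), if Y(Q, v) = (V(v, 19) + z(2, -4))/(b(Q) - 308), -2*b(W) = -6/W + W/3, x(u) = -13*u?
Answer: -504962167/283535 ≈ -1781.0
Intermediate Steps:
b(W) = 3/W - W/6 (b(W) = -(-6/W + W/3)/2 = 3/W - W/6)
Y(Q, v) = -17/(-308 + 3/Q - Q/6) (Y(Q, v) = (-9 - 8)/((3/Q - Q/6) - 308) = -17/(-308 + 3/Q - Q/6))
x(137) + Y(268, -260) = -13*137 + 102*268/(-18 + 268*(1848 + 268)) = -1781 + 102*268/(-18 + 268*2116) = -1781 + 102*268/(-18 + 567088) = -1781 + 102*268/567070 = -1781 + 102*268*(1/567070) = -1781 + 13668/283535 = -504962167/283535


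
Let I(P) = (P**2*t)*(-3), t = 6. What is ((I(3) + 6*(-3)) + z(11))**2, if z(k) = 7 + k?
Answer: 26244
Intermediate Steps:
I(P) = -18*P**2 (I(P) = (P**2*6)*(-3) = (6*P**2)*(-3) = -18*P**2)
((I(3) + 6*(-3)) + z(11))**2 = ((-18*3**2 + 6*(-3)) + (7 + 11))**2 = ((-18*9 - 18) + 18)**2 = ((-162 - 18) + 18)**2 = (-180 + 18)**2 = (-162)**2 = 26244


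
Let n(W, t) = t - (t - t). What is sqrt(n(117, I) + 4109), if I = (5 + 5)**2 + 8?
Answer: sqrt(4217) ≈ 64.938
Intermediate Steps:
I = 108 (I = 10**2 + 8 = 100 + 8 = 108)
n(W, t) = t (n(W, t) = t - 1*0 = t + 0 = t)
sqrt(n(117, I) + 4109) = sqrt(108 + 4109) = sqrt(4217)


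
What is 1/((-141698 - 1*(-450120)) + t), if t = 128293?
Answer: 1/436715 ≈ 2.2898e-6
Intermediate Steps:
1/((-141698 - 1*(-450120)) + t) = 1/((-141698 - 1*(-450120)) + 128293) = 1/((-141698 + 450120) + 128293) = 1/(308422 + 128293) = 1/436715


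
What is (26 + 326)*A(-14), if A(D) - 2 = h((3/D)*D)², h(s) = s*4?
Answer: 51392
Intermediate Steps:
h(s) = 4*s
A(D) = 146 (A(D) = 2 + (4*((3/D)*D))² = 2 + (4*3)² = 2 + 12² = 2 + 144 = 146)
(26 + 326)*A(-14) = (26 + 326)*146 = 352*146 = 51392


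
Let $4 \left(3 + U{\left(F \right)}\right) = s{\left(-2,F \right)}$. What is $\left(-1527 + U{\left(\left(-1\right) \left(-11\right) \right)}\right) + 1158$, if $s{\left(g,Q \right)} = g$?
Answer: $- \frac{745}{2} \approx -372.5$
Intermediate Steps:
$U{\left(F \right)} = - \frac{7}{2}$ ($U{\left(F \right)} = -3 + \frac{1}{4} \left(-2\right) = -3 - \frac{1}{2} = - \frac{7}{2}$)
$\left(-1527 + U{\left(\left(-1\right) \left(-11\right) \right)}\right) + 1158 = \left(-1527 - \frac{7}{2}\right) + 1158 = - \frac{3061}{2} + 1158 = - \frac{745}{2}$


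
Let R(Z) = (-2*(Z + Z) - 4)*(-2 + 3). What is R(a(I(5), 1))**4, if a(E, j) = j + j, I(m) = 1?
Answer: 20736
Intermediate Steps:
a(E, j) = 2*j
R(Z) = -4 - 4*Z (R(Z) = (-4*Z - 4)*1 = (-4 - 4*Z)*1 = -4 - 4*Z)
R(a(I(5), 1))**4 = (-4 - 8)**4 = (-12)**4 = 20736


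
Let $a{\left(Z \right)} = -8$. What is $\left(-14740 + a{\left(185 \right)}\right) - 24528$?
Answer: $-39276$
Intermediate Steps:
$\left(-14740 + a{\left(185 \right)}\right) - 24528 = \left(-14740 - 8\right) - 24528 = -14748 - 24528 = -39276$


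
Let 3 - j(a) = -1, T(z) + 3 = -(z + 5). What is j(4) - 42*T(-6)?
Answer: 88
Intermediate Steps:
T(z) = -8 - z (T(z) = -3 - (z + 5) = -3 - (5 + z) = -3 + (-5 - z) = -8 - z)
j(a) = 4 (j(a) = 3 - 1*(-1) = 3 + 1 = 4)
j(4) - 42*T(-6) = 4 - 42*(-8 - 1*(-6)) = 4 - 42*(-8 + 6) = 4 - 42*(-2) = 4 + 84 = 88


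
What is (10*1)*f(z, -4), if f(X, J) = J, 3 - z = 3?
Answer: -40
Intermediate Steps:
z = 0 (z = 3 - 1*3 = 3 - 3 = 0)
(10*1)*f(z, -4) = (10*1)*(-4) = 10*(-4) = -40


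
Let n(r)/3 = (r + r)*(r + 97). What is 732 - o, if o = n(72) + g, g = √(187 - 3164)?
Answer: -72276 - I*√2977 ≈ -72276.0 - 54.562*I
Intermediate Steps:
n(r) = 6*r*(97 + r) (n(r) = 3*((r + r)*(r + 97)) = 3*((2*r)*(97 + r)) = 3*(2*r*(97 + r)) = 6*r*(97 + r))
g = I*√2977 (g = √(-2977) = I*√2977 ≈ 54.562*I)
o = 73008 + I*√2977 (o = 6*72*(97 + 72) + I*√2977 = 6*72*169 + I*√2977 = 73008 + I*√2977 ≈ 73008.0 + 54.562*I)
732 - o = 732 - (73008 + I*√2977) = 732 + (-73008 - I*√2977) = -72276 - I*√2977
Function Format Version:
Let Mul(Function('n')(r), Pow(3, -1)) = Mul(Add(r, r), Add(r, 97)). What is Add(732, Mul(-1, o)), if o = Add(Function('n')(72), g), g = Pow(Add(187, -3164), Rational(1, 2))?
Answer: Add(-72276, Mul(-1, I, Pow(2977, Rational(1, 2)))) ≈ Add(-72276., Mul(-54.562, I))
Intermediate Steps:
Function('n')(r) = Mul(6, r, Add(97, r)) (Function('n')(r) = Mul(3, Mul(Add(r, r), Add(r, 97))) = Mul(3, Mul(Mul(2, r), Add(97, r))) = Mul(3, Mul(2, r, Add(97, r))) = Mul(6, r, Add(97, r)))
g = Mul(I, Pow(2977, Rational(1, 2))) (g = Pow(-2977, Rational(1, 2)) = Mul(I, Pow(2977, Rational(1, 2))) ≈ Mul(54.562, I))
o = Add(73008, Mul(I, Pow(2977, Rational(1, 2)))) (o = Add(Mul(6, 72, Add(97, 72)), Mul(I, Pow(2977, Rational(1, 2)))) = Add(Mul(6, 72, 169), Mul(I, Pow(2977, Rational(1, 2)))) = Add(73008, Mul(I, Pow(2977, Rational(1, 2)))) ≈ Add(73008., Mul(54.562, I)))
Add(732, Mul(-1, o)) = Add(732, Mul(-1, Add(73008, Mul(I, Pow(2977, Rational(1, 2)))))) = Add(732, Add(-73008, Mul(-1, I, Pow(2977, Rational(1, 2))))) = Add(-72276, Mul(-1, I, Pow(2977, Rational(1, 2))))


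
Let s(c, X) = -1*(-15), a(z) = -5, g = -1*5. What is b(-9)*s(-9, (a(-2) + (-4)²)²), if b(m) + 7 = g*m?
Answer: 570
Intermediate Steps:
g = -5
b(m) = -7 - 5*m
s(c, X) = 15
b(-9)*s(-9, (a(-2) + (-4)²)²) = (-7 - 5*(-9))*15 = (-7 + 45)*15 = 38*15 = 570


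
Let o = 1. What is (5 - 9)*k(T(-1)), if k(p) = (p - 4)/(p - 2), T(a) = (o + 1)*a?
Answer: -6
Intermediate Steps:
T(a) = 2*a (T(a) = (1 + 1)*a = 2*a)
k(p) = (-4 + p)/(-2 + p)
(5 - 9)*k(T(-1)) = (5 - 9)*((-4 + 2*(-1))/(-2 + 2*(-1))) = -4*(-4 - 2)/(-2 - 2) = -4*(-6)/(-4) = -(-1)*(-6) = -4*3/2 = -6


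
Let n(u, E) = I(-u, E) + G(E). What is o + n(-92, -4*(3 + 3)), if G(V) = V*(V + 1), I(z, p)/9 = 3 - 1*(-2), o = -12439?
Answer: -11842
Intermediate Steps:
I(z, p) = 45 (I(z, p) = 9*(3 - 1*(-2)) = 9*(3 + 2) = 9*5 = 45)
G(V) = V*(1 + V)
n(u, E) = 45 + E*(1 + E)
o + n(-92, -4*(3 + 3)) = -12439 + (45 + (-4*(3 + 3))*(1 - 4*(3 + 3))) = -12439 + (45 + (-4*6)*(1 - 4*6)) = -12439 + (45 - 24*(1 - 24)) = -12439 + (45 - 24*(-23)) = -12439 + (45 + 552) = -12439 + 597 = -11842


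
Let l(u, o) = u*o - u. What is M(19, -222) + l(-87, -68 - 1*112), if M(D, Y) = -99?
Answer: 15648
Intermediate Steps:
l(u, o) = -u + o*u (l(u, o) = o*u - u = -u + o*u)
M(19, -222) + l(-87, -68 - 1*112) = -99 - 87*(-1 + (-68 - 1*112)) = -99 - 87*(-1 + (-68 - 112)) = -99 - 87*(-1 - 180) = -99 - 87*(-181) = -99 + 15747 = 15648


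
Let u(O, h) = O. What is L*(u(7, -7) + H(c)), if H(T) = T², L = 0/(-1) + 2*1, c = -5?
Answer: 64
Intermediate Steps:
L = 2 (L = 0*(-1) + 2 = 0 + 2 = 2)
L*(u(7, -7) + H(c)) = 2*(7 + (-5)²) = 2*(7 + 25) = 2*32 = 64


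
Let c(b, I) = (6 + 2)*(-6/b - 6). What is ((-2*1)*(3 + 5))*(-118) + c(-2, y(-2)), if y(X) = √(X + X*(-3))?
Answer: 1864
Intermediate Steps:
y(X) = √2*√(-X) (y(X) = √(X - 3*X) = √(-2*X) = √2*√(-X))
c(b, I) = -48 - 48/b (c(b, I) = 8*(-6 - 6/b) = -48 - 48/b)
((-2*1)*(3 + 5))*(-118) + c(-2, y(-2)) = ((-2*1)*(3 + 5))*(-118) + (-48 - 48/(-2)) = -2*8*(-118) + (-48 - 48*(-½)) = -16*(-118) + (-48 + 24) = 1888 - 24 = 1864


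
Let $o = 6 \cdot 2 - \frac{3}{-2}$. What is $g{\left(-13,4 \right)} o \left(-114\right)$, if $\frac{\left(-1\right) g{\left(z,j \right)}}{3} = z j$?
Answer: $-240084$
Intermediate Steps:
$g{\left(z,j \right)} = - 3 j z$ ($g{\left(z,j \right)} = - 3 z j = - 3 j z$)
$o = \frac{27}{2}$ ($o = 12 - - \frac{3}{2} = 12 + \frac{3}{2} = \frac{27}{2} \approx 13.5$)
$g{\left(-13,4 \right)} o \left(-114\right) = \left(-3\right) 4 \left(-13\right) \frac{27}{2} \left(-114\right) = 156 \cdot \frac{27}{2} \left(-114\right) = 2106 \left(-114\right) = -240084$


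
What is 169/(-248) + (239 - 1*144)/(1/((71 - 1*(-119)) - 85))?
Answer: 2473631/248 ≈ 9974.3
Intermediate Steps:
169/(-248) + (239 - 1*144)/(1/((71 - 1*(-119)) - 85)) = 169*(-1/248) + (239 - 144)/(1/((71 + 119) - 85)) = -169/248 + 95/(1/(190 - 85)) = -169/248 + 95/(1/105) = -169/248 + 95*105 = -169/248 + 9975 = 2473631/248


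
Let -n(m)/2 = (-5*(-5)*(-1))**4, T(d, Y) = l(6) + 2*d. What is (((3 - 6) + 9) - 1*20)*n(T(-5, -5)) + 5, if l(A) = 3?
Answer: 10937505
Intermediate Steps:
T(d, Y) = 3 + 2*d
n(m) = -781250 (n(m) = -2*(-5*(-5)*(-1))**4 = -2*(25*(-1))**4 = -2*(-25)**4 = -2*390625 = -781250)
(((3 - 6) + 9) - 1*20)*n(T(-5, -5)) + 5 = (((3 - 6) + 9) - 1*20)*(-781250) + 5 = ((-3 + 9) - 20)*(-781250) + 5 = (6 - 20)*(-781250) + 5 = -14*(-781250) + 5 = 10937500 + 5 = 10937505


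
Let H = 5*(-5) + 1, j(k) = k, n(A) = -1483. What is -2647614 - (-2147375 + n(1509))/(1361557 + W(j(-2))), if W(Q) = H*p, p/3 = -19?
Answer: -3608497162092/1362925 ≈ -2.6476e+6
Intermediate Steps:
p = -57 (p = 3*(-19) = -57)
H = -24 (H = -25 + 1 = -24)
W(Q) = 1368 (W(Q) = -24*(-57) = 1368)
-2647614 - (-2147375 + n(1509))/(1361557 + W(j(-2))) = -2647614 - (-2147375 - 1483)/(1361557 + 1368) = -2647614 - (-2148858)/1362925 = -2647614 - 1*(-2148858/1362925) = -2647614 + 2148858/1362925 = -3608497162092/1362925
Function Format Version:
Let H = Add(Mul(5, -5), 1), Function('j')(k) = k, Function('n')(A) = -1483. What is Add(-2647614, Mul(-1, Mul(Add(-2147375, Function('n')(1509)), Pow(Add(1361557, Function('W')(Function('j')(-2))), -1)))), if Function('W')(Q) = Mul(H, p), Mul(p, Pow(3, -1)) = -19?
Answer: Rational(-3608497162092, 1362925) ≈ -2.6476e+6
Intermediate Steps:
p = -57 (p = Mul(3, -19) = -57)
H = -24 (H = Add(-25, 1) = -24)
Function('W')(Q) = 1368 (Function('W')(Q) = Mul(-24, -57) = 1368)
Add(-2647614, Mul(-1, Mul(Add(-2147375, Function('n')(1509)), Pow(Add(1361557, Function('W')(Function('j')(-2))), -1)))) = Add(-2647614, Mul(-1, Mul(Add(-2147375, -1483), Pow(Add(1361557, 1368), -1)))) = Add(-2647614, Mul(-1, Mul(-2148858, Pow(1362925, -1)))) = Add(-2647614, Mul(-1, Mul(-2148858, Rational(1, 1362925)))) = Add(-2647614, Mul(-1, Rational(-2148858, 1362925))) = Add(-2647614, Rational(2148858, 1362925)) = Rational(-3608497162092, 1362925)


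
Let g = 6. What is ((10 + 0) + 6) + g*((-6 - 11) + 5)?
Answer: -56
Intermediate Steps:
((10 + 0) + 6) + g*((-6 - 11) + 5) = ((10 + 0) + 6) + 6*((-6 - 11) + 5) = (10 + 6) + 6*(-17 + 5) = 16 + 6*(-12) = 16 - 72 = -56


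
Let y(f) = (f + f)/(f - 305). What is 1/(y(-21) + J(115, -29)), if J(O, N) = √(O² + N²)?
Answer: -3423/373719113 + 26569*√14066/373719113 ≈ 0.0084225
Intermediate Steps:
J(O, N) = √(N² + O²)
y(f) = 2*f/(-305 + f) (y(f) = (2*f)/(-305 + f) = 2*f/(-305 + f))
1/(y(-21) + J(115, -29)) = 1/(2*(-21)/(-305 - 21) + √((-29)² + 115²)) = 1/(2*(-21)/(-326) + √(841 + 13225)) = 1/(2*(-21)*(-1/326) + √14066) = 1/(21/163 + √14066)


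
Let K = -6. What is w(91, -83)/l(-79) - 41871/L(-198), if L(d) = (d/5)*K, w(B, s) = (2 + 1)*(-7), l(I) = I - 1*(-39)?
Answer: -695771/3960 ≈ -175.70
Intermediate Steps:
l(I) = 39 + I (l(I) = I + 39 = 39 + I)
w(B, s) = -21 (w(B, s) = 3*(-7) = -21)
L(d) = -6*d/5 (L(d) = (d/5)*(-6) = -6*d/5)
w(91, -83)/l(-79) - 41871/L(-198) = -21/(39 - 79) - 41871/((-6/5*(-198))) = -21/(-40) - 41871/1188/5 = -21*(-1/40) - 41871*5/1188 = 21/40 - 69785/396 = -695771/3960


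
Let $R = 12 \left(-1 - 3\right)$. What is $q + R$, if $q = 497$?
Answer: $449$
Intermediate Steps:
$R = -48$ ($R = 12 \left(-4\right) = -48$)
$q + R = 497 - 48 = 449$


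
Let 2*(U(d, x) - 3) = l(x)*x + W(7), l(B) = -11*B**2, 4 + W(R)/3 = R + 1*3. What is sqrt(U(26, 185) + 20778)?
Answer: I*sqrt(139212590)/2 ≈ 5899.4*I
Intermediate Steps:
W(R) = -3 + 3*R (W(R) = -12 + 3*(R + 1*3) = -12 + 3*(R + 3) = -12 + 3*(3 + R) = -12 + (9 + 3*R) = -3 + 3*R)
U(d, x) = 12 - 11*x**3/2 (U(d, x) = 3 + ((-11*x**2)*x + (-3 + 3*7))/2 = 3 + (-11*x**3 + (-3 + 21))/2 = 3 + (-11*x**3 + 18)/2 = 3 + (18 - 11*x**3)/2 = 3 + (9 - 11*x**3/2) = 12 - 11*x**3/2)
sqrt(U(26, 185) + 20778) = sqrt((12 - 11/2*185**3) + 20778) = sqrt((12 - 11/2*6331625) + 20778) = sqrt((12 - 69647875/2) + 20778) = sqrt(-69647851/2 + 20778) = sqrt(-69606295/2) = I*sqrt(139212590)/2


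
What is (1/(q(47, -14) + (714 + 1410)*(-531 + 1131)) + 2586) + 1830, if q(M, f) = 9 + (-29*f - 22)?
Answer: 5629485889/1274793 ≈ 4416.0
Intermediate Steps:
q(M, f) = -13 - 29*f (q(M, f) = 9 + (-22 - 29*f) = -13 - 29*f)
(1/(q(47, -14) + (714 + 1410)*(-531 + 1131)) + 2586) + 1830 = (1/((-13 - 29*(-14)) + (714 + 1410)*(-531 + 1131)) + 2586) + 1830 = (1/((-13 + 406) + 2124*600) + 2586) + 1830 = (1/(393 + 1274400) + 2586) + 1830 = (1/1274793 + 2586) + 1830 = 3296614699/1274793 + 1830 = 5629485889/1274793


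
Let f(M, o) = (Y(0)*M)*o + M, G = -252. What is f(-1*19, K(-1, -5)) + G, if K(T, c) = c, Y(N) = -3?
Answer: -556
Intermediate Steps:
f(M, o) = M - 3*M*o (f(M, o) = (-3*M)*o + M = -3*M*o + M = M - 3*M*o)
f(-1*19, K(-1, -5)) + G = (-1*19)*(1 - 3*(-5)) - 252 = -19*(1 + 15) - 252 = -19*16 - 252 = -304 - 252 = -556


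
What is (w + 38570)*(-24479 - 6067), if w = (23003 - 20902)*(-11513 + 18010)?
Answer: -418137076782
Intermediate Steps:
w = 13650197 (w = 2101*6497 = 13650197)
(w + 38570)*(-24479 - 6067) = (13650197 + 38570)*(-24479 - 6067) = 13688767*(-30546) = -418137076782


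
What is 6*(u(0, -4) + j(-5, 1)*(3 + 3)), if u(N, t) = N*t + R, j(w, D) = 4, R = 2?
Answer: 156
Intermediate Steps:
u(N, t) = 2 + N*t (u(N, t) = N*t + 2 = 2 + N*t)
6*(u(0, -4) + j(-5, 1)*(3 + 3)) = 6*((2 + 0*(-4)) + 4*(3 + 3)) = 6*((2 + 0) + 4*6) = 6*(2 + 24) = 6*26 = 156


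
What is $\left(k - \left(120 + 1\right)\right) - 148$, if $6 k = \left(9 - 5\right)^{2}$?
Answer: $- \frac{799}{3} \approx -266.33$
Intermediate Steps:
$k = \frac{8}{3}$ ($k = \frac{\left(9 - 5\right)^{2}}{6} = \frac{4^{2}}{6} = \frac{1}{6} \cdot 16 = \frac{8}{3} \approx 2.6667$)
$\left(k - \left(120 + 1\right)\right) - 148 = \left(\frac{8}{3} - \left(120 + 1\right)\right) - 148 = \left(\frac{8}{3} - 121\right) - 148 = - \frac{355}{3} - 148 = - \frac{799}{3}$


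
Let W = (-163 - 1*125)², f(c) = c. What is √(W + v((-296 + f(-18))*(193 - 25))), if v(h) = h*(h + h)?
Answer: 48*√2415638 ≈ 74603.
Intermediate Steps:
W = 82944 (W = (-163 - 125)² = (-288)² = 82944)
v(h) = 2*h² (v(h) = h*(2*h) = 2*h²)
√(W + v((-296 + f(-18))*(193 - 25))) = √(82944 + 2*((-296 - 18)*(193 - 25))²) = √(82944 + 2*(-314*168)²) = √(82944 + 2*(-52752)²) = √(82944 + 2*2782773504) = √(82944 + 5565547008) = √5565629952 = 48*√2415638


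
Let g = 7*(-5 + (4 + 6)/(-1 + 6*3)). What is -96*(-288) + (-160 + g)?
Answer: 466771/17 ≈ 27457.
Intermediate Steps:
g = -525/17 (g = 7*(-5 + 10/(-1 + 18)) = 7*(-5 + 10/17) = 7*(-75/17) = -525/17 ≈ -30.882)
-96*(-288) + (-160 + g) = -96*(-288) + (-160 - 525/17) = 27648 - 3245/17 = 466771/17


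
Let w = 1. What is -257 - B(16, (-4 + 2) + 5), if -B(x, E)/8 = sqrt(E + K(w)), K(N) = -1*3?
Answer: -257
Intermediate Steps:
K(N) = -3
B(x, E) = -8*sqrt(-3 + E) (B(x, E) = -8*sqrt(E - 3) = -8*sqrt(-3 + E))
-257 - B(16, (-4 + 2) + 5) = -257 - (-8)*sqrt(-3 + ((-4 + 2) + 5)) = -257 - (-8)*sqrt(-3 + (-2 + 5)) = -257 - (-8)*sqrt(-3 + 3) = -257 - (-8)*sqrt(0) = -257 - (-8)*0 = -257 - 1*0 = -257 + 0 = -257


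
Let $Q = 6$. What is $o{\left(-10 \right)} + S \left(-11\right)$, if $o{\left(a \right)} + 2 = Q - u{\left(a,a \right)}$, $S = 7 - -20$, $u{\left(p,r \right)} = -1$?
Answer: $-292$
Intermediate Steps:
$S = 27$ ($S = 7 + 20 = 27$)
$o{\left(a \right)} = 5$ ($o{\left(a \right)} = -2 + \left(6 - -1\right) = -2 + \left(6 + 1\right) = -2 + 7 = 5$)
$o{\left(-10 \right)} + S \left(-11\right) = 5 + 27 \left(-11\right) = 5 - 297 = -292$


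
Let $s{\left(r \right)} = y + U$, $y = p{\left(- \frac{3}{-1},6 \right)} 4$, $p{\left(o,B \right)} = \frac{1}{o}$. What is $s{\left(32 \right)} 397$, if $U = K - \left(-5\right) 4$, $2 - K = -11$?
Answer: $\frac{40891}{3} \approx 13630.0$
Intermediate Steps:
$K = 13$ ($K = 2 - -11 = 2 + 11 = 13$)
$U = 33$ ($U = 13 - \left(-5\right) 4 = 13 - -20 = 13 + 20 = 33$)
$y = \frac{4}{3}$ ($y = \frac{1}{\left(-3\right) \frac{1}{-1}} \cdot 4 = \frac{1}{\left(-3\right) \left(-1\right)} 4 = \frac{1}{3} \cdot 4 = \frac{4}{3} \approx 1.3333$)
$s{\left(r \right)} = \frac{103}{3}$ ($s{\left(r \right)} = \frac{4}{3} + 33 = \frac{103}{3}$)
$s{\left(32 \right)} 397 = \frac{103}{3} \cdot 397 = \frac{40891}{3}$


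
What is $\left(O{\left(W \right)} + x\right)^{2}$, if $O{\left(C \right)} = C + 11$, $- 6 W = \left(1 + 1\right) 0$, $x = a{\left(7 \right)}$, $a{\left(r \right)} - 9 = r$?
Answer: $729$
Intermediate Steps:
$a{\left(r \right)} = 9 + r$
$x = 16$ ($x = 9 + 7 = 16$)
$W = 0$ ($W = - \frac{\left(1 + 1\right) 0}{6} = - \frac{2 \cdot 0}{6} = \left(- \frac{1}{6}\right) 0 = 0$)
$O{\left(C \right)} = 11 + C$
$\left(O{\left(W \right)} + x\right)^{2} = \left(\left(11 + 0\right) + 16\right)^{2} = \left(11 + 16\right)^{2} = 27^{2} = 729$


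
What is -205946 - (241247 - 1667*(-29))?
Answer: -495536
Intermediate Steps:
-205946 - (241247 - 1667*(-29)) = -205946 - (241247 + 48343) = -205946 - 1*289590 = -205946 - 289590 = -495536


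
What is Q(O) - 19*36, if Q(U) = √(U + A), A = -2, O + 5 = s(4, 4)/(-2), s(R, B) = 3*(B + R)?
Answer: -684 + I*√19 ≈ -684.0 + 4.3589*I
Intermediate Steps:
s(R, B) = 3*B + 3*R
O = -17 (O = -5 + (3*4 + 3*4)/(-2) = -5 + (12 + 12)*(-½) = -5 + 24*(-½) = -5 - 12 = -17)
Q(U) = √(-2 + U) (Q(U) = √(U - 2) = √(-2 + U))
Q(O) - 19*36 = √(-2 - 17) - 19*36 = √(-19) - 684 = I*√19 - 684 = -684 + I*√19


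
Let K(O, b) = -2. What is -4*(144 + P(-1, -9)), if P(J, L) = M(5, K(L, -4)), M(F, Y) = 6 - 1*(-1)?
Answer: -604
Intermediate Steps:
M(F, Y) = 7 (M(F, Y) = 6 + 1 = 7)
P(J, L) = 7
-4*(144 + P(-1, -9)) = -4*(144 + 7) = -4*151 = -604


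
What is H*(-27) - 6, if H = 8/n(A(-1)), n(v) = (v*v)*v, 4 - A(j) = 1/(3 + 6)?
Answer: -414714/42875 ≈ -9.6726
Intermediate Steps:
A(j) = 35/9 (A(j) = 4 - 1/(3 + 6) = 4 - 1/9 = 4 - 1*⅑ = 4 - ⅑ = 35/9)
n(v) = v³ (n(v) = v²*v = v³)
H = 5832/42875 (H = 8/((35/9)³) = 8/(42875/729) = 8*(729/42875) = 5832/42875 ≈ 0.13602)
H*(-27) - 6 = (5832/42875)*(-27) - 6 = -157464/42875 - 6 = -414714/42875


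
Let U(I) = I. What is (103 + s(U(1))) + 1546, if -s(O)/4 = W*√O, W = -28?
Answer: 1761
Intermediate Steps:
s(O) = 112*√O (s(O) = -(-112)*√O = 112*√O)
(103 + s(U(1))) + 1546 = (103 + 112*√1) + 1546 = (103 + 112*1) + 1546 = (103 + 112) + 1546 = 215 + 1546 = 1761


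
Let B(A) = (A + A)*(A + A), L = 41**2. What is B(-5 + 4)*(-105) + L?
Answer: 1261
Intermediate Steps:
L = 1681
B(A) = 4*A**2 (B(A) = (2*A)*(2*A) = 4*A**2)
B(-5 + 4)*(-105) + L = (4*(-5 + 4)**2)*(-105) + 1681 = (4*(-1)**2)*(-105) + 1681 = (4*1)*(-105) + 1681 = 4*(-105) + 1681 = -420 + 1681 = 1261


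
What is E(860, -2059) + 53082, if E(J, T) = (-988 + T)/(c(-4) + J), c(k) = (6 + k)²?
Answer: 45859801/864 ≈ 53079.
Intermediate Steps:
E(J, T) = (-988 + T)/(4 + J) (E(J, T) = (-988 + T)/((6 - 4)² + J) = (-988 + T)/(2² + J) = (-988 + T)/(4 + J))
E(860, -2059) + 53082 = (-988 - 2059)/(4 + 860) + 53082 = -3047/864 + 53082 = 45859801/864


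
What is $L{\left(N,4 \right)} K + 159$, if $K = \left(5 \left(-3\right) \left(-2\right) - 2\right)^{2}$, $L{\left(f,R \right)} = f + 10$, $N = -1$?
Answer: $7215$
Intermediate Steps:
$L{\left(f,R \right)} = 10 + f$
$K = 784$ ($K = \left(\left(-15\right) \left(-2\right) - 2\right)^{2} = \left(30 - 2\right)^{2} = 28^{2} = 784$)
$L{\left(N,4 \right)} K + 159 = \left(10 - 1\right) 784 + 159 = 9 \cdot 784 + 159 = 7056 + 159 = 7215$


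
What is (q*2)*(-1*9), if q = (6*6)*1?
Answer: -648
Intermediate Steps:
q = 36 (q = 36*1 = 36)
(q*2)*(-1*9) = (36*2)*(-1*9) = 72*(-9) = -648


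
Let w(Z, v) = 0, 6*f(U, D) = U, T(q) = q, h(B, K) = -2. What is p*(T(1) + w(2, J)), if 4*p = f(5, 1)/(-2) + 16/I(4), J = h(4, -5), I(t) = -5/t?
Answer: -793/240 ≈ -3.3042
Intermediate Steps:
f(U, D) = U/6
J = -2
p = -793/240 (p = (((1/6)*5)/(-2) + 16/((-5/4)))/4 = ((5/6)*(-1/2) + 16/((-5*1/4)))/4 = (-5/12 + 16/(-5/4))/4 = (-5/12 + 16*(-4/5))/4 = (-5/12 - 64/5)/4 = (1/4)*(-793/60) = -793/240 ≈ -3.3042)
p*(T(1) + w(2, J)) = -793*(1 + 0)/240 = -793/240*1 = -793/240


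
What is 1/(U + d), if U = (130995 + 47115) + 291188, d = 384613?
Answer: 1/853911 ≈ 1.1711e-6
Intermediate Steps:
U = 469298 (U = 178110 + 291188 = 469298)
1/(U + d) = 1/(469298 + 384613) = 1/853911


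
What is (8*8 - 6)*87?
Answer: 5046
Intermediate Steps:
(8*8 - 6)*87 = (64 - 6)*87 = 58*87 = 5046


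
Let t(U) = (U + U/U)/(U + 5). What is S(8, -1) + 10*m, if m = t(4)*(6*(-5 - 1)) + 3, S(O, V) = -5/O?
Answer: -1365/8 ≈ -170.63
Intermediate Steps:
t(U) = (1 + U)/(5 + U) (t(U) = (U + 1)/(5 + U) = (1 + U)/(5 + U))
m = -17 (m = ((1 + 4)/(5 + 4))*(6*(-5 - 1)) + 3 = (5/9)*(6*(-6)) + 3 = ((⅑)*5)*(-36) + 3 = (5/9)*(-36) + 3 = -20 + 3 = -17)
S(8, -1) + 10*m = -5/8 + 10*(-17) = -5*⅛ - 170 = -5/8 - 170 = -1365/8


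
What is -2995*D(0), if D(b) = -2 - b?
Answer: 5990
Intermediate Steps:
-2995*D(0) = -2995*(-2 - 1*0) = -2995*(-2 + 0) = -2995*(-2) = 5990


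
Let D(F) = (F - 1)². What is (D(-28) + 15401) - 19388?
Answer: -3146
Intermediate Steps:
D(F) = (-1 + F)²
(D(-28) + 15401) - 19388 = ((-1 - 28)² + 15401) - 19388 = ((-29)² + 15401) - 19388 = (841 + 15401) - 19388 = 16242 - 19388 = -3146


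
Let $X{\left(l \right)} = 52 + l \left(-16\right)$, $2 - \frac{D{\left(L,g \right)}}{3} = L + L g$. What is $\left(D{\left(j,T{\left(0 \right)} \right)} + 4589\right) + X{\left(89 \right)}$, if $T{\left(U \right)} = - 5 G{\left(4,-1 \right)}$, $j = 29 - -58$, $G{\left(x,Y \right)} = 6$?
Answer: $10792$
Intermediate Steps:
$j = 87$ ($j = 29 + 58 = 87$)
$T{\left(U \right)} = -30$ ($T{\left(U \right)} = \left(-5\right) 6 = -30$)
$D{\left(L,g \right)} = 6 - 3 L - 3 L g$ ($D{\left(L,g \right)} = 6 - 3 \left(L + L g\right) = 6 - \left(3 L + 3 L g\right) = 6 - 3 L - 3 L g$)
$X{\left(l \right)} = 52 - 16 l$
$\left(D{\left(j,T{\left(0 \right)} \right)} + 4589\right) + X{\left(89 \right)} = \left(\left(6 - 261 - 261 \left(-30\right)\right) + 4589\right) + \left(52 - 1424\right) = \left(\left(6 - 261 + 7830\right) + 4589\right) + \left(52 - 1424\right) = \left(7575 + 4589\right) - 1372 = 12164 - 1372 = 10792$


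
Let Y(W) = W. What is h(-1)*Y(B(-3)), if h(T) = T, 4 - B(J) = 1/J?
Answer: -13/3 ≈ -4.3333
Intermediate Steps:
B(J) = 4 - 1/J
h(-1)*Y(B(-3)) = -(4 - 1/(-3)) = -(4 - 1*(-1/3)) = -(4 + 1/3) = -1*13/3 = -13/3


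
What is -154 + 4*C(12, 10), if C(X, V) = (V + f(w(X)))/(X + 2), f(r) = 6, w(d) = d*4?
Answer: -1046/7 ≈ -149.43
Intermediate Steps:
w(d) = 4*d
C(X, V) = (6 + V)/(2 + X) (C(X, V) = (V + 6)/(X + 2) = (6 + V)/(2 + X))
-154 + 4*C(12, 10) = -154 + 4*((6 + 10)/(2 + 12)) = -154 + 4*(16/14) = -154 + 4*((1/14)*16) = -154 + 4*(8/7) = -154 + 32/7 = -1046/7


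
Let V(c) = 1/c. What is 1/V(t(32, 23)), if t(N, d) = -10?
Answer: -10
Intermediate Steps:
1/V(t(32, 23)) = 1/(1/(-10)) = 1/(-1/10) = -10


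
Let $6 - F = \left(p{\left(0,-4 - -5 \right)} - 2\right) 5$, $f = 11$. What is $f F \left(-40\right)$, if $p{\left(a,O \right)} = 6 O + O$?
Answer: $8360$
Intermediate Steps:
$p{\left(a,O \right)} = 7 O$
$F = -19$ ($F = 6 - \left(7 \left(-4 - -5\right) - 2\right) 5 = 6 - \left(7 \left(-4 + 5\right) - 2\right) 5 = 6 - \left(7 \cdot 1 - 2\right) 5 = 6 - \left(7 - 2\right) 5 = 6 - 5 \cdot 5 = 6 - 25 = -19$)
$f F \left(-40\right) = 11 \left(-19\right) \left(-40\right) = \left(-209\right) \left(-40\right) = 8360$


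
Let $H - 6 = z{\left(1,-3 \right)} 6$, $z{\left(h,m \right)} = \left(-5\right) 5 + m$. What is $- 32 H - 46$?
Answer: $5138$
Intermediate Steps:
$z{\left(h,m \right)} = -25 + m$
$H = -162$ ($H = 6 + \left(-25 - 3\right) 6 = 6 - 168 = -162$)
$- 32 H - 46 = \left(-32\right) \left(-162\right) - 46 = 5184 - 46 = 5138$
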